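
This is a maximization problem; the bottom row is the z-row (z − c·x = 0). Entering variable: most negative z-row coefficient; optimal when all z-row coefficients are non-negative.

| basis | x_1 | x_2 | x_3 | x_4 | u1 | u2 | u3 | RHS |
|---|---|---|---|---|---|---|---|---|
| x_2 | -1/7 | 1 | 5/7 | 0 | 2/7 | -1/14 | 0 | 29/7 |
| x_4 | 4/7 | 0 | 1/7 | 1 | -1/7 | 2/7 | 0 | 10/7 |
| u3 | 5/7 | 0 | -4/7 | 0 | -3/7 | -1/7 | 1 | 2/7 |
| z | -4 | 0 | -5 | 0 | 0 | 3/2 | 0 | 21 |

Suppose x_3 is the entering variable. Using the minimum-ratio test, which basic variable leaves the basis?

x_2

Column x_3 entries and ratios — x_2: (29/7)/(5/7) = 29/5; x_4: (10/7)/(1/7) = 10; u3: -4/7 ≤ 0, skip.
Smallest ratio is 29/5 in the row of x_2, so x_2 leaves.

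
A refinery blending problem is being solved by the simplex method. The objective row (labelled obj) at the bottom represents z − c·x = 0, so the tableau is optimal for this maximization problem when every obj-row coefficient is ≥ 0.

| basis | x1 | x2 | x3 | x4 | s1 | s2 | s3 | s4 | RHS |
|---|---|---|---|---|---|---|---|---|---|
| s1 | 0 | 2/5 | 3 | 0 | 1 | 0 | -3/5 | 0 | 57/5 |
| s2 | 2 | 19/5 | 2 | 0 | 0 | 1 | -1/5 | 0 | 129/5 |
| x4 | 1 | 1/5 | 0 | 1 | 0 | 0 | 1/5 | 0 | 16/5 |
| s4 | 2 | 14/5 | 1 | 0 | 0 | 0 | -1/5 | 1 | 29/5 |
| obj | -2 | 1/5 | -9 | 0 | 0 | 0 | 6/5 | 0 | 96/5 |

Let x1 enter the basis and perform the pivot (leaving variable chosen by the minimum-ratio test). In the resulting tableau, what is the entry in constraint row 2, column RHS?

20

Ratio test on column x1 — row 1: entry 0 ≤ 0; row 2: (129/5)/2 = 129/10; row 3: (16/5)/1 = 16/5; row 4: (29/5)/2 = 29/10. Minimum is 29/10 at row 4 (s4 leaves); pivot element 2.
Divide row 4 by 2; eliminate column x1 from the other rows.
Row 2 update in column RHS: 129/5 − 2·(29/10) = 20.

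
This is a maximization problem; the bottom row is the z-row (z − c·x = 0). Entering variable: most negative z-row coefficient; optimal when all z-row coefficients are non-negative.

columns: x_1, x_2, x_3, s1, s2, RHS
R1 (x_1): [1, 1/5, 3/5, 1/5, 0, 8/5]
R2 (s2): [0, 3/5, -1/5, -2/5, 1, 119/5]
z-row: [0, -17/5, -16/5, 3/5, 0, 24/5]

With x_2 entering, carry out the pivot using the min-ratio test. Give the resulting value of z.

Ratio test on column x_2 — row 1: (8/5)/(1/5) = 8; row 2: (119/5)/(3/5) = 119/3. Minimum is 8 at row 1 (x_1 leaves); pivot element 1/5.
Pivot on row 1; the z-row RHS becomes 24/5 − (-17/5)·8 = 32.

32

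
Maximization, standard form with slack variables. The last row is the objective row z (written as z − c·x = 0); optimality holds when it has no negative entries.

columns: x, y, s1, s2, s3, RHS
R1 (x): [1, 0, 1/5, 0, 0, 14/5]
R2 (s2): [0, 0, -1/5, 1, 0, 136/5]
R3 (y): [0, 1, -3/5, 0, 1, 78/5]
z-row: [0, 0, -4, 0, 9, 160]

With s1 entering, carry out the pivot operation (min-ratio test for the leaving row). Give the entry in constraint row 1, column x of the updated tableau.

5

Ratio test on column s1 — row 1: (14/5)/(1/5) = 14; row 2: entry -1/5 ≤ 0; row 3: entry -3/5 ≤ 0. Minimum is 14 at row 1 (x leaves); pivot element 1/5.
Divide row 1 by 1/5; eliminate column s1 from the other rows.
In the new row 1, the x entry is the old entry divided by the pivot: 1/(1/5) = 5.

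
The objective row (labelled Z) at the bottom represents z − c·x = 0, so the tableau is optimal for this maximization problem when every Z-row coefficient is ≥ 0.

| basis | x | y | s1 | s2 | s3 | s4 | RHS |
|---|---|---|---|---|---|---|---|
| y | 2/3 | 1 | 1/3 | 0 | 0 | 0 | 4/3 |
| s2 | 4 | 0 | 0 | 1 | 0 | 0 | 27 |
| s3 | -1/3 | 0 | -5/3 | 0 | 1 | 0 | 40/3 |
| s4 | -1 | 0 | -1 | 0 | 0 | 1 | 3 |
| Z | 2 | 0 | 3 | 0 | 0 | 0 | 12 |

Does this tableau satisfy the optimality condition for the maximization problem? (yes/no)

Every Z-row coefficient is ≥ 0, so the tableau is optimal.

yes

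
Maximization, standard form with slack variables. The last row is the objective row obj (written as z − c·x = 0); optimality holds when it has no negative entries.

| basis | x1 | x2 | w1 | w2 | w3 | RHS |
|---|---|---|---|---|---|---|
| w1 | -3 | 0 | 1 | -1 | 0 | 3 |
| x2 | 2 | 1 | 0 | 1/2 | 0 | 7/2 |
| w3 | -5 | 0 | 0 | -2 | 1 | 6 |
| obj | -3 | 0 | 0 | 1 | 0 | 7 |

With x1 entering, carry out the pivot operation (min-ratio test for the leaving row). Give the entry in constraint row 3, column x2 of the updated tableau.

5/2

Ratio test on column x1 — row 1: entry -3 ≤ 0; row 2: (7/2)/2 = 7/4; row 3: entry -5 ≤ 0. Minimum is 7/4 at row 2 (x2 leaves); pivot element 2.
Divide row 2 by 2; eliminate column x1 from the other rows.
Row 3 update in column x2: 0 − (-5)·(1/2) = 5/2.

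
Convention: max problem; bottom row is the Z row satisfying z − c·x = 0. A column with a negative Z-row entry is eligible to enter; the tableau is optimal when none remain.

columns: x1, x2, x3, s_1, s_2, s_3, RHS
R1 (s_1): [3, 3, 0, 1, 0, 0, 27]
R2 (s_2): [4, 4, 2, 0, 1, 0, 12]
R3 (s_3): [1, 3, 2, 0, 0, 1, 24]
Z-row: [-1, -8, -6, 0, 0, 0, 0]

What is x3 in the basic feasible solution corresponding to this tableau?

0

x3 is not in the basis, so in the current basic feasible solution x3 = 0.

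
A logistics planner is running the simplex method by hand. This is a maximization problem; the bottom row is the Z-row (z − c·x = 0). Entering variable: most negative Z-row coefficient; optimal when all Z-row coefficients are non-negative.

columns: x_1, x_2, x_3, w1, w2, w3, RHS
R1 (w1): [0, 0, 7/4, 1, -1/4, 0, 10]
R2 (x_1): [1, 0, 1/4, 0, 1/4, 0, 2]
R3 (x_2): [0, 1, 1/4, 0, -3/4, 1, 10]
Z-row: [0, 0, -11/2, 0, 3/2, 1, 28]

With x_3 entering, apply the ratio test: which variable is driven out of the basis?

Column x_3 entries and ratios — w1: 10/(7/4) = 40/7; x_1: 2/(1/4) = 8; x_2: 10/(1/4) = 40.
Smallest ratio is 40/7 in the row of w1, so w1 leaves.

w1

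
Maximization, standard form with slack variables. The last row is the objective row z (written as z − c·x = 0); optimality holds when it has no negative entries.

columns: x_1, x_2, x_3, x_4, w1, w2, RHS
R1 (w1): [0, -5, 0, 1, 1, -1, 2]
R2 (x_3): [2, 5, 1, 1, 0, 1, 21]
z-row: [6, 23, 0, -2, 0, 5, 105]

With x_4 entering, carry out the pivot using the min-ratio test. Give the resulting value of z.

109

Ratio test on column x_4 — row 1: 2/1 = 2; row 2: 21/1 = 21. Minimum is 2 at row 1 (w1 leaves); pivot element 1.
Pivot on row 1; the z-row RHS becomes 105 − (-2)·2 = 109.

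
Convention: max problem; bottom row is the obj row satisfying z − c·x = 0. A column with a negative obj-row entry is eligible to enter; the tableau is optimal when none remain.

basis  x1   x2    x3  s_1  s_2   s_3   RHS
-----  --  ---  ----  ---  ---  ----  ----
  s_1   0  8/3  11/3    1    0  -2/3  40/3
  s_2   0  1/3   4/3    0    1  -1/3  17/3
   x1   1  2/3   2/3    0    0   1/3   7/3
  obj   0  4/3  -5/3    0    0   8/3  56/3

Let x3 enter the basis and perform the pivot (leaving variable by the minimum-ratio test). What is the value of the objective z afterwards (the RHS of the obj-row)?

49/2

Ratio test on column x3 — row 1: (40/3)/(11/3) = 40/11; row 2: (17/3)/(4/3) = 17/4; row 3: (7/3)/(2/3) = 7/2. Minimum is 7/2 at row 3 (x1 leaves); pivot element 2/3.
Pivot on row 3; the obj-row RHS becomes 56/3 − (-5/3)·(7/2) = 49/2.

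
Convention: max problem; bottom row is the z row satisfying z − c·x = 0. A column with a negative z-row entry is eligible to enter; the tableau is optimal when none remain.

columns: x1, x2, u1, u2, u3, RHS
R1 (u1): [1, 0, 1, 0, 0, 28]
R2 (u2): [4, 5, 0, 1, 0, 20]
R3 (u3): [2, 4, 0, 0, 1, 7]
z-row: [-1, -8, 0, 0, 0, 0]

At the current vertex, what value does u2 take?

20

u2 is basic (row 2); its value is the RHS of that row, 20.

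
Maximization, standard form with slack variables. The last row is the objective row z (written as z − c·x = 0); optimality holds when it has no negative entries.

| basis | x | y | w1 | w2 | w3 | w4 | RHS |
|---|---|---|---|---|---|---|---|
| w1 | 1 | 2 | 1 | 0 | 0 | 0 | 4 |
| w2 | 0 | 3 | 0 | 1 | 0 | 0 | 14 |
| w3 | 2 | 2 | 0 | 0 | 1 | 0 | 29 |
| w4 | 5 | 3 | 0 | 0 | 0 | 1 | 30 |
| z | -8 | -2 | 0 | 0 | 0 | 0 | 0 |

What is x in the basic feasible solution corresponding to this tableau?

x is not in the basis, so in the current basic feasible solution x = 0.

0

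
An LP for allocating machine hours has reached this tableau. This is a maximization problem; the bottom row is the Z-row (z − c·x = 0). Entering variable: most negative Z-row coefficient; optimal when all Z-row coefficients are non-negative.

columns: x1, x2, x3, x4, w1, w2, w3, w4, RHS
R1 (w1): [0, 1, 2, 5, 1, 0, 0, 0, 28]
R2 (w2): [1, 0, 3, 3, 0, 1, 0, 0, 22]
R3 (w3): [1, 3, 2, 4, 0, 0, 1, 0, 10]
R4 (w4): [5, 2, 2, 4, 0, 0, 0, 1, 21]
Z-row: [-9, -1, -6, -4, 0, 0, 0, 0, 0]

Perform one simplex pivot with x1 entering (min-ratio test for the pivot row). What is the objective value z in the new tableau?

189/5

Ratio test on column x1 — row 1: entry 0 ≤ 0; row 2: 22/1 = 22; row 3: 10/1 = 10; row 4: 21/5 = 21/5. Minimum is 21/5 at row 4 (w4 leaves); pivot element 5.
Pivot on row 4; the Z-row RHS becomes 0 − (-9)·(21/5) = 189/5.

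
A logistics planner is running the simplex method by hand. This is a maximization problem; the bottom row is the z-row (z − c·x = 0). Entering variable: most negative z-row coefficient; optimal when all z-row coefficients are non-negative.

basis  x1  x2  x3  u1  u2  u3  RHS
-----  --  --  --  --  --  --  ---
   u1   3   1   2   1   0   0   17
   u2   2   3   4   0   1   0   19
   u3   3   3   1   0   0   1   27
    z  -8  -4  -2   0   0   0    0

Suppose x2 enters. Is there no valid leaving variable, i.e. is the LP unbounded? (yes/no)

no

Column x2 has positive entries in row(s) 1, 2, 3, so the ratio test bounds it — not unbounded.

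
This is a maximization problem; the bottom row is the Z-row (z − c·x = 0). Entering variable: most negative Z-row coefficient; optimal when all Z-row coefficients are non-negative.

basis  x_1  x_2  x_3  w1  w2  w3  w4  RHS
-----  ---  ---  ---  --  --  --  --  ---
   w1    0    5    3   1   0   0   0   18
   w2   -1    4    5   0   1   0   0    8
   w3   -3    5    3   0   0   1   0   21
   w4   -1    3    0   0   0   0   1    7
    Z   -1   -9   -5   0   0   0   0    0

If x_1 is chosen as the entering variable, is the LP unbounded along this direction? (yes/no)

Every constraint-row entry in column x_1 is ≤ 0, so increasing x_1 is unbounded.

yes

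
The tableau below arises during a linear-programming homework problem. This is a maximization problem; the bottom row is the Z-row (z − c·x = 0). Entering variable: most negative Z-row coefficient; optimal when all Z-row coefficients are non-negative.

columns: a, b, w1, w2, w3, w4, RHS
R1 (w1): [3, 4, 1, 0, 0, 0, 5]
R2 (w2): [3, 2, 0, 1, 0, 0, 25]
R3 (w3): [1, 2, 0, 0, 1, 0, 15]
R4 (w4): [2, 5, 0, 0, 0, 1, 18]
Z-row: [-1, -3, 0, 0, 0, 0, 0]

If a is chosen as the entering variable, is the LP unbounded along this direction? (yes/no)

Column a has positive entries in row(s) 1, 2, 3, 4, so the ratio test bounds it — not unbounded.

no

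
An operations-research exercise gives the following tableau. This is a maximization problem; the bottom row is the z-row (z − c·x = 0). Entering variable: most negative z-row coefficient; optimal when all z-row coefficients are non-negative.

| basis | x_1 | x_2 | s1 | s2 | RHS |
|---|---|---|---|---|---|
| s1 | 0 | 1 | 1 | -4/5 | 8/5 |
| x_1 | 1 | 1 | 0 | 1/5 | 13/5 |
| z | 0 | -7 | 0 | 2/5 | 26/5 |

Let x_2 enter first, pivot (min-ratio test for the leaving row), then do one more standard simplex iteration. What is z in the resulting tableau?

108/5

Ratio test on column x_2 — row 1: (8/5)/1 = 8/5; row 2: (13/5)/1 = 13/5. Minimum is 8/5 at row 1 (s1 leaves); pivot element 1.
Pivot on row 1; the z-row RHS becomes 26/5 − (-7)·(8/5) = 82/5.
Next entering variable (most negative z-row entry -26/5): s2.
Ratio test on column s2 — row 1: entry -4/5 ≤ 0; row 2: 1/1 = 1. Minimum is 1 at row 2 (x_1 leaves); pivot element 1.
After the second pivot the z-row RHS is 82/5 − (-26/5)·1 = 108/5.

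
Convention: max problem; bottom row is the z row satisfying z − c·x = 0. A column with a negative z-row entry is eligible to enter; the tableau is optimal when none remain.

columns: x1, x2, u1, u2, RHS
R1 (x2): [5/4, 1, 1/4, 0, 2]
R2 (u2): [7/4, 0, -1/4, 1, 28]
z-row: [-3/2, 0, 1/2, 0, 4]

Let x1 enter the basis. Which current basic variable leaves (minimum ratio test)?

x2

Column x1 entries and ratios — x2: 2/(5/4) = 8/5; u2: 28/(7/4) = 16.
Smallest ratio is 8/5 in the row of x2, so x2 leaves.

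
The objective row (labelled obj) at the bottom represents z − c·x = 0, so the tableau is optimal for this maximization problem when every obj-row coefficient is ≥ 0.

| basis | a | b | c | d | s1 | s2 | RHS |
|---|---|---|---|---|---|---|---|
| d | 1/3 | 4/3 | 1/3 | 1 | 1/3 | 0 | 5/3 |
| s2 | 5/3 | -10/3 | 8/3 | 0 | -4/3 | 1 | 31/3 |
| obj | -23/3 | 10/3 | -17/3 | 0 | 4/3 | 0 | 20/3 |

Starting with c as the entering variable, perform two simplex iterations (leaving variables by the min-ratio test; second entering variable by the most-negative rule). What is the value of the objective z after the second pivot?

41

Ratio test on column c — row 1: (5/3)/(1/3) = 5; row 2: (31/3)/(8/3) = 31/8. Minimum is 31/8 at row 2 (s2 leaves); pivot element 8/3.
Pivot on row 2; the obj-row RHS becomes 20/3 − (-17/3)·(31/8) = 229/8.
Next entering variable (most negative obj-row entry -33/8): a.
Ratio test on column a — row 1: (3/8)/(1/8) = 3; row 2: (31/8)/(5/8) = 31/5. Minimum is 3 at row 1 (d leaves); pivot element 1/8.
After the second pivot the obj-row RHS is 229/8 − (-33/8)·3 = 41.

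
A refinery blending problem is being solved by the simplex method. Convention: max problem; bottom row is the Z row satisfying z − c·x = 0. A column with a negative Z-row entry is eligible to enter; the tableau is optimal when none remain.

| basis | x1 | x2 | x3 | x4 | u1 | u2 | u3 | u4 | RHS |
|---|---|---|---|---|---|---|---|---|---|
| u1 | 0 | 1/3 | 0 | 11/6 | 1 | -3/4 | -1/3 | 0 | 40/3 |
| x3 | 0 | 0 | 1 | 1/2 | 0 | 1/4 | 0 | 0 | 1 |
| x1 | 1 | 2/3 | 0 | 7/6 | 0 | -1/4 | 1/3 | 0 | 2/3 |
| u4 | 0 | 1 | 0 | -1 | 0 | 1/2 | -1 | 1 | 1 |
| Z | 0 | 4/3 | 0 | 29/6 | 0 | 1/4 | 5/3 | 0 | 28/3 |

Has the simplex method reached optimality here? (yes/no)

yes

Every Z-row coefficient is ≥ 0, so the tableau is optimal.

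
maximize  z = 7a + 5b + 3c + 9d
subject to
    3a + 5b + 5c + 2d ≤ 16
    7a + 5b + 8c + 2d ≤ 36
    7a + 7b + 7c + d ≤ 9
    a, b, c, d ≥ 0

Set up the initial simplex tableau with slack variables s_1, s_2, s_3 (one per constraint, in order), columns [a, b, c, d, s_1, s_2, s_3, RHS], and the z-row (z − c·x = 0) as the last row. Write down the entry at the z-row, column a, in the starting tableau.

The z-row carries the negated objective coefficients: the a entry is -7.

-7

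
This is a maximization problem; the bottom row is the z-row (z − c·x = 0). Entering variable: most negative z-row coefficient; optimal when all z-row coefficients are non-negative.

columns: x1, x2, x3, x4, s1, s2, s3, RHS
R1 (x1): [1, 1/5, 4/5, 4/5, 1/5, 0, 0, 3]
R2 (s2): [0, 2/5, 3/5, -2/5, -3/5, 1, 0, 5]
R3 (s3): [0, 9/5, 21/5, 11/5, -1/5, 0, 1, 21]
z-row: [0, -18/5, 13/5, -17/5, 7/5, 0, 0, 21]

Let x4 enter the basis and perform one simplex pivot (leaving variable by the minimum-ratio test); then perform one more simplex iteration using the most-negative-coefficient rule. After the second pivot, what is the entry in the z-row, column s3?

Ratio test on column x4 — row 1: 3/(4/5) = 15/4; row 2: entry -2/5 ≤ 0; row 3: 21/(11/5) = 105/11. Minimum is 15/4 at row 1 (x1 leaves); pivot element 4/5.
Divide row 1 by 4/5; eliminate column x4 from the other rows.
Second iteration: most negative z-row entry is -11/4 in column x2, so x2 enters.
Ratio test on column x2 — row 1: (15/4)/(1/4) = 15; row 2: (13/2)/(1/2) = 13; row 3: (51/4)/(5/4) = 51/5. Minimum is 51/5 at row 3 (s3 leaves); pivot element 5/4.
Divide row 3 by 5/4; eliminate column x2 from the other rows.
After both pivots, the entry at the z-row, column s3 is 11/5.

11/5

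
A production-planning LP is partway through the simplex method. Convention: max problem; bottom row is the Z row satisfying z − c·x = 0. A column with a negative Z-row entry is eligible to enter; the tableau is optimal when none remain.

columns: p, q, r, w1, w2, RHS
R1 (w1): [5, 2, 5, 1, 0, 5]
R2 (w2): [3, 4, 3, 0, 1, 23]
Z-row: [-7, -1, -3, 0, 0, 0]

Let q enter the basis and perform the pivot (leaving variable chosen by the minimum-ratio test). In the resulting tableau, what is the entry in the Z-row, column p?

-9/2

Ratio test on column q — row 1: 5/2 = 5/2; row 2: 23/4 = 23/4. Minimum is 5/2 at row 1 (w1 leaves); pivot element 2.
Divide row 1 by 2; eliminate column q from the other rows.
Z-row update in column p: -7 − (-1)·(5/2) = -9/2.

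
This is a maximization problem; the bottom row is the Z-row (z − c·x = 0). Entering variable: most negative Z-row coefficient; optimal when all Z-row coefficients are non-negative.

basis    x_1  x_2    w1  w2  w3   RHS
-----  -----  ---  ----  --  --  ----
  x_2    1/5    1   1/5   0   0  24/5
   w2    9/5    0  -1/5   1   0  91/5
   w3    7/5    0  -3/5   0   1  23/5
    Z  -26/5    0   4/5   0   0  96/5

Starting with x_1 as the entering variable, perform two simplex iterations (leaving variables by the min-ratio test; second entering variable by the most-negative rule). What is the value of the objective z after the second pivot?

57

Ratio test on column x_1 — row 1: (24/5)/(1/5) = 24; row 2: (91/5)/(9/5) = 91/9; row 3: (23/5)/(7/5) = 23/7. Minimum is 23/7 at row 3 (w3 leaves); pivot element 7/5.
Pivot on row 3; the Z-row RHS becomes 96/5 − (-26/5)·(23/7) = 254/7.
Next entering variable (most negative Z-row entry -10/7): w1.
Ratio test on column w1 — row 1: (29/7)/(2/7) = 29/2; row 2: (86/7)/(4/7) = 43/2; row 3: entry -3/7 ≤ 0. Minimum is 29/2 at row 1 (x_2 leaves); pivot element 2/7.
After the second pivot the Z-row RHS is 254/7 − (-10/7)·(29/2) = 57.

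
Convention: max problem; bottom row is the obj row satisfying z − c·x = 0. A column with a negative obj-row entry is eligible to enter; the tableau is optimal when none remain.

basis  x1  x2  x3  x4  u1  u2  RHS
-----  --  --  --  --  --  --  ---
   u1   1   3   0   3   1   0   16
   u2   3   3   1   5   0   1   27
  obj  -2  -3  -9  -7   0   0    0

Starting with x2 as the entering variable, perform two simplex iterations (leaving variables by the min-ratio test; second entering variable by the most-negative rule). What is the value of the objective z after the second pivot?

Ratio test on column x2 — row 1: 16/3 = 16/3; row 2: 27/3 = 9. Minimum is 16/3 at row 1 (u1 leaves); pivot element 3.
Pivot on row 1; the obj-row RHS becomes 0 − (-3)·(16/3) = 16.
Next entering variable (most negative obj-row entry -9): x3.
Ratio test on column x3 — row 1: entry 0 ≤ 0; row 2: 11/1 = 11. Minimum is 11 at row 2 (u2 leaves); pivot element 1.
After the second pivot the obj-row RHS is 16 − (-9)·11 = 115.

115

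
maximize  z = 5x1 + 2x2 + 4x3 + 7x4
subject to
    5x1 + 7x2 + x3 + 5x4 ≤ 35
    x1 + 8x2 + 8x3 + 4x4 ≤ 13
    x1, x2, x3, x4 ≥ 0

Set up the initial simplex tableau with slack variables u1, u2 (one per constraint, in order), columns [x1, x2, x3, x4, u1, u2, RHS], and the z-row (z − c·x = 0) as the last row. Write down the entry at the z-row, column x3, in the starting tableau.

The z-row carries the negated objective coefficients: the x3 entry is -4.

-4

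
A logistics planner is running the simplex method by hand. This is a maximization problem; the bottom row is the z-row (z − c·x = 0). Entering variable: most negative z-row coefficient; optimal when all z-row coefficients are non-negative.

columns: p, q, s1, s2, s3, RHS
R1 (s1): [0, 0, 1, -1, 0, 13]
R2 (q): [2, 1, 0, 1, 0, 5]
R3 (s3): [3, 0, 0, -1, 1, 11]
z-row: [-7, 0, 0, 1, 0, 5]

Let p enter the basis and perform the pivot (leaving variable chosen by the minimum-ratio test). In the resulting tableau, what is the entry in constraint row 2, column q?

Ratio test on column p — row 1: entry 0 ≤ 0; row 2: 5/2 = 5/2; row 3: 11/3 = 11/3. Minimum is 5/2 at row 2 (q leaves); pivot element 2.
Divide row 2 by 2; eliminate column p from the other rows.
In the new row 2, the q entry is the old entry divided by the pivot: 1/2 = 1/2.

1/2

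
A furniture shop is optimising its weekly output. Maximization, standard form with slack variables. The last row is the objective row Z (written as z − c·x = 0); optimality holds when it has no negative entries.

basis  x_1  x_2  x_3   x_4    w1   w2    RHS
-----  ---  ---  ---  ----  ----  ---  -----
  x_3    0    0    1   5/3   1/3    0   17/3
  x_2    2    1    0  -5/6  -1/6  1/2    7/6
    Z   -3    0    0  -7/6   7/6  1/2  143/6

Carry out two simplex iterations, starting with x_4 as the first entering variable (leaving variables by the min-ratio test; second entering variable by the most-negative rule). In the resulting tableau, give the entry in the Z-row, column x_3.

Ratio test on column x_4 — row 1: (17/3)/(5/3) = 17/5; row 2: entry -5/6 ≤ 0. Minimum is 17/5 at row 1 (x_3 leaves); pivot element 5/3.
Divide row 1 by 5/3; eliminate column x_4 from the other rows.
Second iteration: most negative Z-row entry is -3 in column x_1, so x_1 enters.
Ratio test on column x_1 — row 1: entry 0 ≤ 0; row 2: 4/2 = 2. Minimum is 2 at row 2 (x_2 leaves); pivot element 2.
Divide row 2 by 2; eliminate column x_1 from the other rows.
After both pivots, the entry at the Z-row, column x_3 is 29/20.

29/20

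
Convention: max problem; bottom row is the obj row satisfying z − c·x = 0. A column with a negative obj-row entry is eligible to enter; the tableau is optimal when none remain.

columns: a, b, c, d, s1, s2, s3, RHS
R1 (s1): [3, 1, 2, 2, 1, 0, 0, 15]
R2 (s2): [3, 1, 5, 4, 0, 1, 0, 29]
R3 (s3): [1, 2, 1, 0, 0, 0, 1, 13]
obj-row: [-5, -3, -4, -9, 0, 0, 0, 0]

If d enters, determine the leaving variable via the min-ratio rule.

Column d entries and ratios — s1: 15/2 = 15/2; s2: 29/4 = 29/4; s3: 0 ≤ 0, skip.
Smallest ratio is 29/4 in the row of s2, so s2 leaves.

s2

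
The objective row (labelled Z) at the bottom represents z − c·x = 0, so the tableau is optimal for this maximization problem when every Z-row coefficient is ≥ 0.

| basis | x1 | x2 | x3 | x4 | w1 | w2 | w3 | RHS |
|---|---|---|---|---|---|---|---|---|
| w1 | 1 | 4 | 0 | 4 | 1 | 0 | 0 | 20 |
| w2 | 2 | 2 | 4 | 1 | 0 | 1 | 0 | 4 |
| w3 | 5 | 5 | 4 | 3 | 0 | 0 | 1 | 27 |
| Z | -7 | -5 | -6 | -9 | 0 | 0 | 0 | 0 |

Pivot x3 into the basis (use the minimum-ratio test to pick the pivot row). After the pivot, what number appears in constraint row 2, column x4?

1/4

Ratio test on column x3 — row 1: entry 0 ≤ 0; row 2: 4/4 = 1; row 3: 27/4 = 27/4. Minimum is 1 at row 2 (w2 leaves); pivot element 4.
Divide row 2 by 4; eliminate column x3 from the other rows.
In the new row 2, the x4 entry is the old entry divided by the pivot: 1/4 = 1/4.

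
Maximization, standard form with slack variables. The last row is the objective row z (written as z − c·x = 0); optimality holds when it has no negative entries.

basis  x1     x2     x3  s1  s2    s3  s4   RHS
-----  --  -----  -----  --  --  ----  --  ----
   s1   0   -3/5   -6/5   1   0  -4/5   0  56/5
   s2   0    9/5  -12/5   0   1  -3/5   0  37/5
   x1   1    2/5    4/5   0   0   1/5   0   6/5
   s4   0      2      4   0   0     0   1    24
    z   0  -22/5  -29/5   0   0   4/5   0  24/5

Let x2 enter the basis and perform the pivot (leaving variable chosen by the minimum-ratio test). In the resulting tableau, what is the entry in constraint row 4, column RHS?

Ratio test on column x2 — row 1: entry -3/5 ≤ 0; row 2: (37/5)/(9/5) = 37/9; row 3: (6/5)/(2/5) = 3; row 4: 24/2 = 12. Minimum is 3 at row 3 (x1 leaves); pivot element 2/5.
Divide row 3 by 2/5; eliminate column x2 from the other rows.
Row 4 update in column RHS: 24 − 2·3 = 18.

18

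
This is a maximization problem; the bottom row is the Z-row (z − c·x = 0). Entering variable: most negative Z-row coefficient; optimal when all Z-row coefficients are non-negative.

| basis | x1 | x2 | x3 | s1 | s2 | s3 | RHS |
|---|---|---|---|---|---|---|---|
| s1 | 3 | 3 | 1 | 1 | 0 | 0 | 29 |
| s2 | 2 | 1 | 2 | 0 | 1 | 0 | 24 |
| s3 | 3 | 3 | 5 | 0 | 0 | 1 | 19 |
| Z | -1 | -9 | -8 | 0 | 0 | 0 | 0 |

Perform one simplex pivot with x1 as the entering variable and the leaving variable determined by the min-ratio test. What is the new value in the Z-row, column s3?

Ratio test on column x1 — row 1: 29/3 = 29/3; row 2: 24/2 = 12; row 3: 19/3 = 19/3. Minimum is 19/3 at row 3 (s3 leaves); pivot element 3.
Divide row 3 by 3; eliminate column x1 from the other rows.
Z-row update in column s3: 0 − (-1)·(1/3) = 1/3.

1/3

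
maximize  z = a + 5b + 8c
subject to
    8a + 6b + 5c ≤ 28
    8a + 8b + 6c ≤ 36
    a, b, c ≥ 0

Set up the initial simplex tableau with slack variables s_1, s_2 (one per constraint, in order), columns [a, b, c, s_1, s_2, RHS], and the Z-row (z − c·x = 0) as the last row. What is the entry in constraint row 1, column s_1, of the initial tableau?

Slack s_1 belongs to constraint 1; its column is the unit vector e_1, so the entry in row 1 is 1.

1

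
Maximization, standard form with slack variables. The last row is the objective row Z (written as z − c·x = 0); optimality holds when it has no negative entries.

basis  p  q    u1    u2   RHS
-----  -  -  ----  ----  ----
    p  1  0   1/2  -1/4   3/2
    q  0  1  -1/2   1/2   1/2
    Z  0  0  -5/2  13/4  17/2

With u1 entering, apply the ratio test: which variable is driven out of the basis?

p

Column u1 entries and ratios — p: (3/2)/(1/2) = 3; q: -1/2 ≤ 0, skip.
Smallest ratio is 3 in the row of p, so p leaves.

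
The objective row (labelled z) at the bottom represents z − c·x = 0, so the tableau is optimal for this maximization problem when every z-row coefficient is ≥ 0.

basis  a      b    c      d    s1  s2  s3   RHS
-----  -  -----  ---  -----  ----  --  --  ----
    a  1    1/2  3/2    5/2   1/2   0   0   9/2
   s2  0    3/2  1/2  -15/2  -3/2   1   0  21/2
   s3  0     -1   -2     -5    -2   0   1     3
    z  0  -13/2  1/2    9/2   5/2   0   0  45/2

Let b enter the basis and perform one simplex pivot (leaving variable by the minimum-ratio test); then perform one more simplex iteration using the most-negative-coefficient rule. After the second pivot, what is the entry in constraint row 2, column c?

Ratio test on column b — row 1: (9/2)/(1/2) = 9; row 2: (21/2)/(3/2) = 7; row 3: entry -1 ≤ 0. Minimum is 7 at row 2 (s2 leaves); pivot element 3/2.
Divide row 2 by 3/2; eliminate column b from the other rows.
Second iteration: most negative z-row entry is -28 in column d, so d enters.
Ratio test on column d — row 1: 1/5 = 1/5; row 2: entry -5 ≤ 0; row 3: entry -10 ≤ 0. Minimum is 1/5 at row 1 (a leaves); pivot element 5.
Divide row 1 by 5; eliminate column d from the other rows.
After both pivots, the entry at constraint row 2, column c is 5/3.

5/3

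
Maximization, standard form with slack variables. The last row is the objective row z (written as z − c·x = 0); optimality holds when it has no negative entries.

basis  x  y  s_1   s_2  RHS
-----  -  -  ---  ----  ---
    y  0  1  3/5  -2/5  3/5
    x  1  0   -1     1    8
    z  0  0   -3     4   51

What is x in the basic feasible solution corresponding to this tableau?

x is basic (row 2); its value is the RHS of that row, 8.

8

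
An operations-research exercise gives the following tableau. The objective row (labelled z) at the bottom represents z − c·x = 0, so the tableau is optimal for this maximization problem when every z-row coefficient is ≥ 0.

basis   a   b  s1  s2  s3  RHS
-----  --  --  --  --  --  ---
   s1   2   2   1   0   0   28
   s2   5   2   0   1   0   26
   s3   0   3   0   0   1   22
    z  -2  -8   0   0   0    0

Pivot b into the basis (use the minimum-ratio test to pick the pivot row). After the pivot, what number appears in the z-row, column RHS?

Ratio test on column b — row 1: 28/2 = 14; row 2: 26/2 = 13; row 3: 22/3 = 22/3. Minimum is 22/3 at row 3 (s3 leaves); pivot element 3.
Divide row 3 by 3; eliminate column b from the other rows.
z-row update in column RHS: 0 − (-8)·(22/3) = 176/3.

176/3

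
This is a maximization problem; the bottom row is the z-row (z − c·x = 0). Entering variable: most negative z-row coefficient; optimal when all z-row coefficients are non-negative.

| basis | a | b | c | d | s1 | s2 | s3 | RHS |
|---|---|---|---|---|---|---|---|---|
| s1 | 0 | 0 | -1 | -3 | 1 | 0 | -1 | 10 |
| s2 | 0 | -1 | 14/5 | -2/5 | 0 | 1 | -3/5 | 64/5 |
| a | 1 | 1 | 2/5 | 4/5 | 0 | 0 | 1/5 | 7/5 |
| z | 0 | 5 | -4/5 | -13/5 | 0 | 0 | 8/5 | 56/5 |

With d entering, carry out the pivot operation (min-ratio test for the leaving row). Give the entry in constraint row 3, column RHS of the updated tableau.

7/4

Ratio test on column d — row 1: entry -3 ≤ 0; row 2: entry -2/5 ≤ 0; row 3: (7/5)/(4/5) = 7/4. Minimum is 7/4 at row 3 (a leaves); pivot element 4/5.
Divide row 3 by 4/5; eliminate column d from the other rows.
In the new row 3, the RHS entry is the old entry divided by the pivot: (7/5)/(4/5) = 7/4.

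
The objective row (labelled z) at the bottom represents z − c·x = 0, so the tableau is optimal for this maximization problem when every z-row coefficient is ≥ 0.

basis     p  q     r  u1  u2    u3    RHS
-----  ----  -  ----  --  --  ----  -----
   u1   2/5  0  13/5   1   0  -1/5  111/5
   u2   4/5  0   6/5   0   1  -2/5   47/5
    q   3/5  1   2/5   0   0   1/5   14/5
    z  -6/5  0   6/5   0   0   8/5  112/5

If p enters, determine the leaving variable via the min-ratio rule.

Column p entries and ratios — u1: (111/5)/(2/5) = 111/2; u2: (47/5)/(4/5) = 47/4; q: (14/5)/(3/5) = 14/3.
Smallest ratio is 14/3 in the row of q, so q leaves.

q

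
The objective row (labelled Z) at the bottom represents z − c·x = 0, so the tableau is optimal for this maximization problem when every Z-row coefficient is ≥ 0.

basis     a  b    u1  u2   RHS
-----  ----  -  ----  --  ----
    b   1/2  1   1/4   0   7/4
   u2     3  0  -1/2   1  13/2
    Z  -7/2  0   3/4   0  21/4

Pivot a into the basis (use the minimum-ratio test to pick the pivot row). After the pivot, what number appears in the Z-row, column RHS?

77/6

Ratio test on column a — row 1: (7/4)/(1/2) = 7/2; row 2: (13/2)/3 = 13/6. Minimum is 13/6 at row 2 (u2 leaves); pivot element 3.
Divide row 2 by 3; eliminate column a from the other rows.
Z-row update in column RHS: 21/4 − (-7/2)·(13/6) = 77/6.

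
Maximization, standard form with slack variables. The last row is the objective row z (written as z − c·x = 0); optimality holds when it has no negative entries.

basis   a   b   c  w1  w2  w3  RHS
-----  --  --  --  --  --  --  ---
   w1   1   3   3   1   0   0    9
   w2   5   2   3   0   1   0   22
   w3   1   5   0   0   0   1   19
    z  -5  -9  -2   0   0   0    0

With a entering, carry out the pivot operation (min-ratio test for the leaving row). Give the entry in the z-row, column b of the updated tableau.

Ratio test on column a — row 1: 9/1 = 9; row 2: 22/5 = 22/5; row 3: 19/1 = 19. Minimum is 22/5 at row 2 (w2 leaves); pivot element 5.
Divide row 2 by 5; eliminate column a from the other rows.
z-row update in column b: -9 − (-5)·(2/5) = -7.

-7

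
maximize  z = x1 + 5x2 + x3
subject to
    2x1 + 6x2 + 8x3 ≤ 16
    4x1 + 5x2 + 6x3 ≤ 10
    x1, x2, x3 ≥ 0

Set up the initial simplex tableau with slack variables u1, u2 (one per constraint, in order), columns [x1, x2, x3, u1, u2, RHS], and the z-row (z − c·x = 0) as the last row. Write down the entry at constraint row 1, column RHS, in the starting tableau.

16

The RHS of constraint 1 is b_1 = 16.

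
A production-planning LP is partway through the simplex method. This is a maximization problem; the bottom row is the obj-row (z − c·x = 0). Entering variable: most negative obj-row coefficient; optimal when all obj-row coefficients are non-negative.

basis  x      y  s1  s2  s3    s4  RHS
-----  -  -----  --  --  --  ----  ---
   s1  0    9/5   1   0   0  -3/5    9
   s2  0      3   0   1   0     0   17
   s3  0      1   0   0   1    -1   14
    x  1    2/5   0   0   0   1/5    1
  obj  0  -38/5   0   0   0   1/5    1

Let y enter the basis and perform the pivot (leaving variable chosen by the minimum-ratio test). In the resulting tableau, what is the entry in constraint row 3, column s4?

-3/2

Ratio test on column y — row 1: 9/(9/5) = 5; row 2: 17/3 = 17/3; row 3: 14/1 = 14; row 4: 1/(2/5) = 5/2. Minimum is 5/2 at row 4 (x leaves); pivot element 2/5.
Divide row 4 by 2/5; eliminate column y from the other rows.
Row 3 update in column s4: -1 − 1·(1/2) = -3/2.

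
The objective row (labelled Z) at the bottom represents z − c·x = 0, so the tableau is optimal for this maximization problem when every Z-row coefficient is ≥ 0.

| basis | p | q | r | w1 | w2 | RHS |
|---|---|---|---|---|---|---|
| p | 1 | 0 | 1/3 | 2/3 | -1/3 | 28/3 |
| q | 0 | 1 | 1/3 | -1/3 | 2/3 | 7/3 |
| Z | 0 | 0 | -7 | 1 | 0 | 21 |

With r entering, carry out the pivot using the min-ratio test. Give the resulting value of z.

70

Ratio test on column r — row 1: (28/3)/(1/3) = 28; row 2: (7/3)/(1/3) = 7. Minimum is 7 at row 2 (q leaves); pivot element 1/3.
Pivot on row 2; the Z-row RHS becomes 21 − (-7)·7 = 70.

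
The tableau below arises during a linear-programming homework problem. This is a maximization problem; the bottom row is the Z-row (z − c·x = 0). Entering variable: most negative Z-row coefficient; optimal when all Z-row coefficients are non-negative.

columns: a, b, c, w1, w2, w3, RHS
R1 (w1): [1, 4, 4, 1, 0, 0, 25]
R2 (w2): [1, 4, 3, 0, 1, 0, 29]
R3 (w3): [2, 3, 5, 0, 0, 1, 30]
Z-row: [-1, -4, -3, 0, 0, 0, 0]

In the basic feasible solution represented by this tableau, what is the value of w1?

w1 is basic (row 1); its value is the RHS of that row, 25.

25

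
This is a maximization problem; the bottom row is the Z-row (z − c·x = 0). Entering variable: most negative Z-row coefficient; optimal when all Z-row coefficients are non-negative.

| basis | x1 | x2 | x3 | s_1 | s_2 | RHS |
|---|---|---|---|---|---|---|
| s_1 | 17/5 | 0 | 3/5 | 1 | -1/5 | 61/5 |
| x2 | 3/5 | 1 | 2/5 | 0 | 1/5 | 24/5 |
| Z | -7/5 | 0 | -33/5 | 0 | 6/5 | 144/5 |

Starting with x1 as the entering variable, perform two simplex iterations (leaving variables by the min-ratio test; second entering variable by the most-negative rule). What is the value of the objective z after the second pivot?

Ratio test on column x1 — row 1: (61/5)/(17/5) = 61/17; row 2: (24/5)/(3/5) = 8. Minimum is 61/17 at row 1 (s_1 leaves); pivot element 17/5.
Pivot on row 1; the Z-row RHS becomes 144/5 − (-7/5)·(61/17) = 575/17.
Next entering variable (most negative Z-row entry -108/17): x3.
Ratio test on column x3 — row 1: (61/17)/(3/17) = 61/3; row 2: (45/17)/(5/17) = 9. Minimum is 9 at row 2 (x2 leaves); pivot element 5/17.
After the second pivot the Z-row RHS is 575/17 − (-108/17)·9 = 91.

91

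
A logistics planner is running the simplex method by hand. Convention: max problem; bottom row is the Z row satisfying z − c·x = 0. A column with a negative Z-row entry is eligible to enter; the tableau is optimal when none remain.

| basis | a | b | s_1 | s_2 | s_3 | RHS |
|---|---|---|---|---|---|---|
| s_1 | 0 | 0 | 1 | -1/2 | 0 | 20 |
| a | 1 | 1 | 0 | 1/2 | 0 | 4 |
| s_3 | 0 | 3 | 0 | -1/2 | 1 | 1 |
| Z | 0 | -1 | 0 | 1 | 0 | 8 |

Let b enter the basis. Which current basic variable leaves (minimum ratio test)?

s_3

Column b entries and ratios — s_1: 0 ≤ 0, skip; a: 4/1 = 4; s_3: 1/3 = 1/3.
Smallest ratio is 1/3 in the row of s_3, so s_3 leaves.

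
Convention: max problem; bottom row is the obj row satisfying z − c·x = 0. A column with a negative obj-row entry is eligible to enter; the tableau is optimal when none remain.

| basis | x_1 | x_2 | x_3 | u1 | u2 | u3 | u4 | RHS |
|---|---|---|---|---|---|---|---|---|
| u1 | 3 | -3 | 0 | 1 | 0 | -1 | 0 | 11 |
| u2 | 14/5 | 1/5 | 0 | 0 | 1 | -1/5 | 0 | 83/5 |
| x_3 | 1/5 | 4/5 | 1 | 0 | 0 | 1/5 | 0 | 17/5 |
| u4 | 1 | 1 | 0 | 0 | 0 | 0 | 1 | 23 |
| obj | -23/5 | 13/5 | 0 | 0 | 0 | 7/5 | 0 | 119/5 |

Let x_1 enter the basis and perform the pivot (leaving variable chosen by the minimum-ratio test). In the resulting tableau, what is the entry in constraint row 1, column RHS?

11/3

Ratio test on column x_1 — row 1: 11/3 = 11/3; row 2: (83/5)/(14/5) = 83/14; row 3: (17/5)/(1/5) = 17; row 4: 23/1 = 23. Minimum is 11/3 at row 1 (u1 leaves); pivot element 3.
Divide row 1 by 3; eliminate column x_1 from the other rows.
In the new row 1, the RHS entry is the old entry divided by the pivot: 11/3 = 11/3.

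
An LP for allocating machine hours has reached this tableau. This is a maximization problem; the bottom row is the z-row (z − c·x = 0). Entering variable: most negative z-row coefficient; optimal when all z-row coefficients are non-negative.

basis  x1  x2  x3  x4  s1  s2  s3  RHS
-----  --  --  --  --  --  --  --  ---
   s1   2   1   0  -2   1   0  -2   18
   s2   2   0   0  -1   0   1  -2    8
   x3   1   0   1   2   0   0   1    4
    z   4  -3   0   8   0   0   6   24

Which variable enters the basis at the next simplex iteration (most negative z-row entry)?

Negative z-row entries: x2: -3.
The most negative is -3 in column x2, so x2 enters.

x2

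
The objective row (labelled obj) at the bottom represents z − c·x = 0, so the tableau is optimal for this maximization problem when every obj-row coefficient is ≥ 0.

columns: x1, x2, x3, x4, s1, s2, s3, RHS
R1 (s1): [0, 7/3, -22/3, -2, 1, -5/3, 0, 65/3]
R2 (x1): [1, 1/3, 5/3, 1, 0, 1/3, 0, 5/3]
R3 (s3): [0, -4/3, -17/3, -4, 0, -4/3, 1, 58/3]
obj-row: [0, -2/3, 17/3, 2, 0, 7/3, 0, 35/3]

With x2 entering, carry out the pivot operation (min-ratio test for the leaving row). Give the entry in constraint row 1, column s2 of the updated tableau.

Ratio test on column x2 — row 1: (65/3)/(7/3) = 65/7; row 2: (5/3)/(1/3) = 5; row 3: entry -4/3 ≤ 0. Minimum is 5 at row 2 (x1 leaves); pivot element 1/3.
Divide row 2 by 1/3; eliminate column x2 from the other rows.
Row 1 update in column s2: -5/3 − (7/3)·1 = -4.

-4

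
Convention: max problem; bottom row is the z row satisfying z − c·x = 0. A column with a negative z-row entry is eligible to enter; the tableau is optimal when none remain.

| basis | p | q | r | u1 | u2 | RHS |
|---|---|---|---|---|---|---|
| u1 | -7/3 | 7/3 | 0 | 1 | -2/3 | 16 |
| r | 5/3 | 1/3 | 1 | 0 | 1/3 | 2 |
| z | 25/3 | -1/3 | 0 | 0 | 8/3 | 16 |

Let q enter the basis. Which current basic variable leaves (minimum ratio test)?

r

Column q entries and ratios — u1: 16/(7/3) = 48/7; r: 2/(1/3) = 6.
Smallest ratio is 6 in the row of r, so r leaves.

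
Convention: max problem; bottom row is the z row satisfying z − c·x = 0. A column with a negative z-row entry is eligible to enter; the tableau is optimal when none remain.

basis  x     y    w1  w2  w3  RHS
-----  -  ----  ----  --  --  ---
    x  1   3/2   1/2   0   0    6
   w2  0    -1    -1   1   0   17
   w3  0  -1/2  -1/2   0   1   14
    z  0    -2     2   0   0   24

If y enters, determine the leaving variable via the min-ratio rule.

x

Column y entries and ratios — x: 6/(3/2) = 4; w2: -1 ≤ 0, skip; w3: -1/2 ≤ 0, skip.
Smallest ratio is 4 in the row of x, so x leaves.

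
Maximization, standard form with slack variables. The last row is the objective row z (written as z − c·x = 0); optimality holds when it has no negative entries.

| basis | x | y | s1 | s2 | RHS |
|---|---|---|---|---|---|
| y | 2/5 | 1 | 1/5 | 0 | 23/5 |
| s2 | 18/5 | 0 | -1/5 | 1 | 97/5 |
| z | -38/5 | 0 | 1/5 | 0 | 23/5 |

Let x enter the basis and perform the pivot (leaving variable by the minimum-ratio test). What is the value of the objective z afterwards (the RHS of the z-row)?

Ratio test on column x — row 1: (23/5)/(2/5) = 23/2; row 2: (97/5)/(18/5) = 97/18. Minimum is 97/18 at row 2 (s2 leaves); pivot element 18/5.
Pivot on row 2; the z-row RHS becomes 23/5 − (-38/5)·(97/18) = 410/9.

410/9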